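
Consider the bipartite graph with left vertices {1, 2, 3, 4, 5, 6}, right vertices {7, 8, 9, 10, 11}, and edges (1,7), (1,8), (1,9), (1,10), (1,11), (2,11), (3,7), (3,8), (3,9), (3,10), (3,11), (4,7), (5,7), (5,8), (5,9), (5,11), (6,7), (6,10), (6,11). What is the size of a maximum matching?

Step 1: List the neighbors of each left vertex:
  1: 7, 8, 9, 10, 11
  2: 11
  3: 7, 8, 9, 10, 11
  4: 7
  5: 7, 8, 9, 11
  6: 7, 10, 11

Step 2: Greedily match left vertices, then look for augmenting paths:
  Match 1 -- 7
  Match 2 -- 11
  Match 3 -- 8
  Match 5 -- 9
  Match 6 -- 10
  No augmenting path remains.

Step 3: Verify this is maximum:
  Matching size 5 = min(|L|, |R|) = min(6, 5), which is an upper bound, so this matching is maximum.

Maximum matching: {(1,7), (2,11), (3,8), (5,9), (6,10)}
Size: 5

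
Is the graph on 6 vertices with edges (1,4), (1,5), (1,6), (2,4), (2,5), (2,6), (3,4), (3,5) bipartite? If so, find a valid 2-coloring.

Step 1: Attempt 2-coloring using BFS:
  Start at vertex 1, assign color 0
  Color vertex 4 with color 1 (neighbor of 1)
  Color vertex 5 with color 1 (neighbor of 1)
  Color vertex 6 with color 1 (neighbor of 1)
  Color vertex 2 with color 0 (neighbor of 4)
  Color vertex 3 with color 0 (neighbor of 4)

Step 2: 2-coloring succeeded. No conflicts found.
  Set A (color 0): {1, 2, 3}
  Set B (color 1): {4, 5, 6}

The graph is bipartite with partition {1, 2, 3}, {4, 5, 6}.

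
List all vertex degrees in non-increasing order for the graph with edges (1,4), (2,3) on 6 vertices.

Step 1: Count edges incident to each vertex:
  deg(1) = 1 (neighbors: 4)
  deg(2) = 1 (neighbors: 3)
  deg(3) = 1 (neighbors: 2)
  deg(4) = 1 (neighbors: 1)
  deg(5) = 0 (neighbors: none)
  deg(6) = 0 (neighbors: none)

Step 2: Sort degrees in non-increasing order:
  Degrees: [1, 1, 1, 1, 0, 0] -> sorted: [1, 1, 1, 1, 0, 0]

Degree sequence: [1, 1, 1, 1, 0, 0]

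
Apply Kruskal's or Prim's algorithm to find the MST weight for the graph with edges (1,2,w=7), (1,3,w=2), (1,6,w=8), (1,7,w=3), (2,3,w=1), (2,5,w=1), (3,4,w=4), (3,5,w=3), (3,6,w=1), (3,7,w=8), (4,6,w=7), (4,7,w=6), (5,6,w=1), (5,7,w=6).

Apply Kruskal's algorithm (sort edges by weight, add if no cycle):

Sorted edges by weight:
  (2,3) w=1
  (2,5) w=1
  (3,6) w=1
  (5,6) w=1
  (1,3) w=2
  (1,7) w=3
  (3,5) w=3
  (3,4) w=4
  (4,7) w=6
  (5,7) w=6
  (1,2) w=7
  (4,6) w=7
  (1,6) w=8
  (3,7) w=8

Add edge (2,3) w=1 -- no cycle. Running total: 1
Add edge (2,5) w=1 -- no cycle. Running total: 2
Add edge (3,6) w=1 -- no cycle. Running total: 3
Skip edge (5,6) w=1 -- would create cycle
Add edge (1,3) w=2 -- no cycle. Running total: 5
Add edge (1,7) w=3 -- no cycle. Running total: 8
Skip edge (3,5) w=3 -- would create cycle
Add edge (3,4) w=4 -- no cycle. Running total: 12

MST edges: (2,3,w=1), (2,5,w=1), (3,6,w=1), (1,3,w=2), (1,7,w=3), (3,4,w=4)
Total MST weight: 1 + 1 + 1 + 2 + 3 + 4 = 12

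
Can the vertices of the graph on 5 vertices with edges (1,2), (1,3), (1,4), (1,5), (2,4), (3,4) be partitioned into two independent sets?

Step 1: Attempt 2-coloring using BFS:
  Start at vertex 1, assign color 0
  Color vertex 2 with color 1 (neighbor of 1)
  Color vertex 3 with color 1 (neighbor of 1)
  Color vertex 4 with color 1 (neighbor of 1)
  Color vertex 5 with color 1 (neighbor of 1)

Step 2: Conflict found! Vertices 2 and 4 are adjacent but have the same color.
This means the graph contains an odd cycle.

The graph is NOT bipartite.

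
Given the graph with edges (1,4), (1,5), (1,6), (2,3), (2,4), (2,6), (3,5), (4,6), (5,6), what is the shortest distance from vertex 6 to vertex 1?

Step 1: Build adjacency list:
  1: 4, 5, 6
  2: 3, 4, 6
  3: 2, 5
  4: 1, 2, 6
  5: 1, 3, 6
  6: 1, 2, 4, 5

Step 2: BFS from vertex 6 to find shortest path to 1:
  vertex 1 reached at distance 1

Step 3: Shortest path: 6 -> 1
Path length: 1 edge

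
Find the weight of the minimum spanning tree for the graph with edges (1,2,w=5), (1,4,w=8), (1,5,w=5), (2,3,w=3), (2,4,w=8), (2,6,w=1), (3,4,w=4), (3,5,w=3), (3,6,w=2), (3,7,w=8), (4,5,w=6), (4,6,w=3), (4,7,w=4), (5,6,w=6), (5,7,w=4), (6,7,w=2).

Apply Kruskal's algorithm (sort edges by weight, add if no cycle):

Sorted edges by weight:
  (2,6) w=1
  (3,6) w=2
  (6,7) w=2
  (2,3) w=3
  (3,5) w=3
  (4,6) w=3
  (3,4) w=4
  (4,7) w=4
  (5,7) w=4
  (1,2) w=5
  (1,5) w=5
  (4,5) w=6
  (5,6) w=6
  (1,4) w=8
  (2,4) w=8
  (3,7) w=8

Add edge (2,6) w=1 -- no cycle. Running total: 1
Add edge (3,6) w=2 -- no cycle. Running total: 3
Add edge (6,7) w=2 -- no cycle. Running total: 5
Skip edge (2,3) w=3 -- would create cycle
Add edge (3,5) w=3 -- no cycle. Running total: 8
Add edge (4,6) w=3 -- no cycle. Running total: 11
Skip edge (3,4) w=4 -- would create cycle
Skip edge (4,7) w=4 -- would create cycle
Skip edge (5,7) w=4 -- would create cycle
Add edge (1,2) w=5 -- no cycle. Running total: 16

MST edges: (2,6,w=1), (3,6,w=2), (6,7,w=2), (3,5,w=3), (4,6,w=3), (1,2,w=5)
Total MST weight: 1 + 2 + 2 + 3 + 3 + 5 = 16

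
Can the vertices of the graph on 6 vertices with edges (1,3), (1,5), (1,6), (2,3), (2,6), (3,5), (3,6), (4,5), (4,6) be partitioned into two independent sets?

Step 1: Attempt 2-coloring using BFS:
  Start at vertex 1, assign color 0
  Color vertex 3 with color 1 (neighbor of 1)
  Color vertex 5 with color 1 (neighbor of 1)
  Color vertex 6 with color 1 (neighbor of 1)
  Color vertex 2 with color 0 (neighbor of 3)

Step 2: Conflict found! Vertices 3 and 5 are adjacent but have the same color.
This means the graph contains an odd cycle.

The graph is NOT bipartite.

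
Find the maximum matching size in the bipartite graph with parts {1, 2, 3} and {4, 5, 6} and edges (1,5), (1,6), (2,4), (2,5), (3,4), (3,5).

Step 1: List the neighbors of each left vertex:
  1: 5, 6
  2: 4, 5
  3: 4, 5

Step 2: Greedily match left vertices, then look for augmenting paths:
  Match 1 -- 6
  Match 2 -- 4
  Match 3 -- 5
  No augmenting path remains.

Step 3: Verify this is maximum:
  Matching size 3 = min(|L|, |R|) = min(3, 3), which is an upper bound, so this matching is maximum.

Maximum matching: {(1,6), (2,4), (3,5)}
Size: 3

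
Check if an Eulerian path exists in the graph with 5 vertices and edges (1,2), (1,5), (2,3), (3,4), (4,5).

Step 1: Find the degree of each vertex:
  deg(1) = 2
  deg(2) = 2
  deg(3) = 2
  deg(4) = 2
  deg(5) = 2

Step 2: Count vertices with odd degree:
  All vertices have even degree (0 odd-degree vertices)

Step 3: Apply Euler's theorem:
  - Eulerian circuit exists iff graph is connected and all vertices have even degree
  - Eulerian path exists iff graph is connected and has 0 or 2 odd-degree vertices

Graph is connected with 0 odd-degree vertices.
Both Eulerian circuit and Eulerian path exist.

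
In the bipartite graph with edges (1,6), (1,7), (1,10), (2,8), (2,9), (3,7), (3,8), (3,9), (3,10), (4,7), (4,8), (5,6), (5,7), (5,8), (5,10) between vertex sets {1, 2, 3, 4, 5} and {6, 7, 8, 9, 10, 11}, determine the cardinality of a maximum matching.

Step 1: List the neighbors of each left vertex:
  1: 6, 7, 10
  2: 8, 9
  3: 7, 8, 9, 10
  4: 7, 8
  5: 6, 7, 8, 10

Step 2: Greedily match left vertices, then look for augmenting paths:
  Match 1 -- 6
  Match 2 -- 8
  Match 3 -- 9
  Match 4 -- 7
  Match 5 -- 10
  No augmenting path remains.

Step 3: Verify this is maximum:
  Matching size 5 = min(|L|, |R|) = min(5, 6), which is an upper bound, so this matching is maximum.

Maximum matching: {(1,6), (2,8), (3,9), (4,7), (5,10)}
Size: 5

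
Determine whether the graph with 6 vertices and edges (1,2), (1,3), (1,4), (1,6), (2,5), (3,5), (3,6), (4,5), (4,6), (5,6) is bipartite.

Step 1: Attempt 2-coloring using BFS:
  Start at vertex 1, assign color 0
  Color vertex 2 with color 1 (neighbor of 1)
  Color vertex 3 with color 1 (neighbor of 1)
  Color vertex 4 with color 1 (neighbor of 1)
  Color vertex 6 with color 1 (neighbor of 1)
  Color vertex 5 with color 0 (neighbor of 2)

Step 2: Conflict found! Vertices 3 and 6 are adjacent but have the same color.
This means the graph contains an odd cycle.

The graph is NOT bipartite.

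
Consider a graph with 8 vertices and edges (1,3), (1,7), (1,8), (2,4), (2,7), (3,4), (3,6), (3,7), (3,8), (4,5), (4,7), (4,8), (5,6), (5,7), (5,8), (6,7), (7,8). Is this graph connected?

Step 1: Build adjacency list from edges:
  1: 3, 7, 8
  2: 4, 7
  3: 1, 4, 6, 7, 8
  4: 2, 3, 5, 7, 8
  5: 4, 6, 7, 8
  6: 3, 5, 7
  7: 1, 2, 3, 4, 5, 6, 8
  8: 1, 3, 4, 5, 7

Step 2: Run BFS/DFS from vertex 1:
  Visited: {1, 3, 7, 8, 4, 6, 2, 5}
  Reached 8 of 8 vertices

Step 3: All 8 vertices reached from vertex 1, so the graph is connected.
Answer: Yes, the graph is connected.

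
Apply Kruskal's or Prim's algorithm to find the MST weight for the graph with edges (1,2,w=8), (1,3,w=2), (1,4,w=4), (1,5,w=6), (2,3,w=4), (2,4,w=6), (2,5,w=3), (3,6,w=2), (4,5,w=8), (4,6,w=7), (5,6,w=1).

Apply Kruskal's algorithm (sort edges by weight, add if no cycle):

Sorted edges by weight:
  (5,6) w=1
  (1,3) w=2
  (3,6) w=2
  (2,5) w=3
  (1,4) w=4
  (2,3) w=4
  (1,5) w=6
  (2,4) w=6
  (4,6) w=7
  (1,2) w=8
  (4,5) w=8

Add edge (5,6) w=1 -- no cycle. Running total: 1
Add edge (1,3) w=2 -- no cycle. Running total: 3
Add edge (3,6) w=2 -- no cycle. Running total: 5
Add edge (2,5) w=3 -- no cycle. Running total: 8
Add edge (1,4) w=4 -- no cycle. Running total: 12

MST edges: (5,6,w=1), (1,3,w=2), (3,6,w=2), (2,5,w=3), (1,4,w=4)
Total MST weight: 1 + 2 + 2 + 3 + 4 = 12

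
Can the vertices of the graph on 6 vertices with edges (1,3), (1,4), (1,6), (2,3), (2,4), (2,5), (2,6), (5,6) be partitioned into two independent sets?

Step 1: Attempt 2-coloring using BFS:
  Start at vertex 1, assign color 0
  Color vertex 3 with color 1 (neighbor of 1)
  Color vertex 4 with color 1 (neighbor of 1)
  Color vertex 6 with color 1 (neighbor of 1)
  Color vertex 2 with color 0 (neighbor of 3)
  Color vertex 5 with color 0 (neighbor of 6)

Step 2: Conflict found! Vertices 2 and 5 are adjacent but have the same color.
This means the graph contains an odd cycle.

The graph is NOT bipartite.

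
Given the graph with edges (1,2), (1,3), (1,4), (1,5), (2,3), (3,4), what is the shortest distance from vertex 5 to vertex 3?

Step 1: Build adjacency list:
  1: 2, 3, 4, 5
  2: 1, 3
  3: 1, 2, 4
  4: 1, 3
  5: 1

Step 2: BFS from vertex 5 to find shortest path to 3:
  vertex 1 reached at distance 1
  vertex 2 reached at distance 2
  vertex 3 reached at distance 2

Step 3: Shortest path: 5 -> 1 -> 3
Path length: 2 edges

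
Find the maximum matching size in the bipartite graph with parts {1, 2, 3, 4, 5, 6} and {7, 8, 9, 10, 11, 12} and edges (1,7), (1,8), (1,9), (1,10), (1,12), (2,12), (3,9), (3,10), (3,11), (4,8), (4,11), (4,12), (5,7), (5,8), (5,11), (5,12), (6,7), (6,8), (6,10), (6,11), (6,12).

Step 1: List the neighbors of each left vertex:
  1: 7, 8, 9, 10, 12
  2: 12
  3: 9, 10, 11
  4: 8, 11, 12
  5: 7, 8, 11, 12
  6: 7, 8, 10, 11, 12

Step 2: Greedily match left vertices, then look for augmenting paths:
  Match 1 -- 7
  Match 2 -- 12
  Match 3 -- 9
  Match 4 -- 8
  Match 5 -- 11
  Match 6 -- 10
  No augmenting path remains.

Step 3: Verify this is maximum:
  Matching size 6 = min(|L|, |R|) = min(6, 6), which is an upper bound, so this matching is maximum.

Maximum matching: {(1,7), (2,12), (3,9), (4,8), (5,11), (6,10)}
Size: 6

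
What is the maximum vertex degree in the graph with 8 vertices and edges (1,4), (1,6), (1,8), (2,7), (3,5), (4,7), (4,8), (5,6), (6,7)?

Step 1: Count edges incident to each vertex:
  deg(1) = 3 (neighbors: 4, 6, 8)
  deg(2) = 1 (neighbors: 7)
  deg(3) = 1 (neighbors: 5)
  deg(4) = 3 (neighbors: 1, 7, 8)
  deg(5) = 2 (neighbors: 3, 6)
  deg(6) = 3 (neighbors: 1, 5, 7)
  deg(7) = 3 (neighbors: 2, 4, 6)
  deg(8) = 2 (neighbors: 1, 4)

Step 2: Find maximum:
  max(3, 1, 1, 3, 2, 3, 3, 2) = 3 (vertex 1)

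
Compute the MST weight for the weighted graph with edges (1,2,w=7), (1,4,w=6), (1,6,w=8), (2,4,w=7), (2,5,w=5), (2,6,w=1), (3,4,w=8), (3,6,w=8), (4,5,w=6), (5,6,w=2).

Apply Kruskal's algorithm (sort edges by weight, add if no cycle):

Sorted edges by weight:
  (2,6) w=1
  (5,6) w=2
  (2,5) w=5
  (1,4) w=6
  (4,5) w=6
  (1,2) w=7
  (2,4) w=7
  (1,6) w=8
  (3,4) w=8
  (3,6) w=8

Add edge (2,6) w=1 -- no cycle. Running total: 1
Add edge (5,6) w=2 -- no cycle. Running total: 3
Skip edge (2,5) w=5 -- would create cycle
Add edge (1,4) w=6 -- no cycle. Running total: 9
Add edge (4,5) w=6 -- no cycle. Running total: 15
Skip edge (1,2) w=7 -- would create cycle
Skip edge (2,4) w=7 -- would create cycle
Skip edge (1,6) w=8 -- would create cycle
Add edge (3,4) w=8 -- no cycle. Running total: 23

MST edges: (2,6,w=1), (5,6,w=2), (1,4,w=6), (4,5,w=6), (3,4,w=8)
Total MST weight: 1 + 2 + 6 + 6 + 8 = 23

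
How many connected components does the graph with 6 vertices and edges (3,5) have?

Step 1: Build adjacency list from edges:
  1: (none)
  2: (none)
  3: 5
  4: (none)
  5: 3
  6: (none)

Step 2: Run BFS/DFS from vertex 1:
  Visited: {1}
  Reached 1 of 6 vertices

Step 3: Only 1 of 6 vertices reached. Graph is disconnected.
Connected components: {1}, {2}, {3, 5}, {4}, {6}
Number of connected components: 5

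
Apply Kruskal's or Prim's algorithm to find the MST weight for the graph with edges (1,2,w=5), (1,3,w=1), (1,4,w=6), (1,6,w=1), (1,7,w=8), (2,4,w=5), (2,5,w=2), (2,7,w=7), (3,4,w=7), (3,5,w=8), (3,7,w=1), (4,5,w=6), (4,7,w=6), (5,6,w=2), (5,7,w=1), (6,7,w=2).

Apply Kruskal's algorithm (sort edges by weight, add if no cycle):

Sorted edges by weight:
  (1,3) w=1
  (1,6) w=1
  (3,7) w=1
  (5,7) w=1
  (2,5) w=2
  (5,6) w=2
  (6,7) w=2
  (1,2) w=5
  (2,4) w=5
  (1,4) w=6
  (4,5) w=6
  (4,7) w=6
  (2,7) w=7
  (3,4) w=7
  (1,7) w=8
  (3,5) w=8

Add edge (1,3) w=1 -- no cycle. Running total: 1
Add edge (1,6) w=1 -- no cycle. Running total: 2
Add edge (3,7) w=1 -- no cycle. Running total: 3
Add edge (5,7) w=1 -- no cycle. Running total: 4
Add edge (2,5) w=2 -- no cycle. Running total: 6
Skip edge (5,6) w=2 -- would create cycle
Skip edge (6,7) w=2 -- would create cycle
Skip edge (1,2) w=5 -- would create cycle
Add edge (2,4) w=5 -- no cycle. Running total: 11

MST edges: (1,3,w=1), (1,6,w=1), (3,7,w=1), (5,7,w=1), (2,5,w=2), (2,4,w=5)
Total MST weight: 1 + 1 + 1 + 1 + 2 + 5 = 11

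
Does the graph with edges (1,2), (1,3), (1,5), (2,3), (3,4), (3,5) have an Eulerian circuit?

Step 1: Find the degree of each vertex:
  deg(1) = 3
  deg(2) = 2
  deg(3) = 4
  deg(4) = 1
  deg(5) = 2

Step 2: Count vertices with odd degree:
  Odd-degree vertices: 1, 4 (2 total)

Step 3: Apply Euler's theorem:
  - Eulerian circuit exists iff graph is connected and all vertices have even degree
  - Eulerian path exists iff graph is connected and has 0 or 2 odd-degree vertices

Graph is connected with exactly 2 odd-degree vertices (1, 4).
Eulerian path exists (starting and ending at the odd-degree vertices), but no Eulerian circuit.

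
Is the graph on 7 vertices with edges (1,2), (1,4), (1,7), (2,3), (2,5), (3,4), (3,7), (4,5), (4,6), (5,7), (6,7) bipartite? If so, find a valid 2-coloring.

Step 1: Attempt 2-coloring using BFS:
  Start at vertex 1, assign color 0
  Color vertex 2 with color 1 (neighbor of 1)
  Color vertex 4 with color 1 (neighbor of 1)
  Color vertex 7 with color 1 (neighbor of 1)
  Color vertex 3 with color 0 (neighbor of 2)
  Color vertex 5 with color 0 (neighbor of 2)
  Color vertex 6 with color 0 (neighbor of 4)

Step 2: 2-coloring succeeded. No conflicts found.
  Set A (color 0): {1, 3, 5, 6}
  Set B (color 1): {2, 4, 7}

The graph is bipartite with partition {1, 3, 5, 6}, {2, 4, 7}.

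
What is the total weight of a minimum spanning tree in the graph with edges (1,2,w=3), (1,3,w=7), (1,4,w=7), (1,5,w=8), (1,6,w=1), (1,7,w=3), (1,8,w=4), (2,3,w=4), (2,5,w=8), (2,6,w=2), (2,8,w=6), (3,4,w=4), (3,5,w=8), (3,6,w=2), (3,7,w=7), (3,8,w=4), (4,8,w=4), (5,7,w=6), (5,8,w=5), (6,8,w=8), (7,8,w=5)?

Apply Kruskal's algorithm (sort edges by weight, add if no cycle):

Sorted edges by weight:
  (1,6) w=1
  (2,6) w=2
  (3,6) w=2
  (1,2) w=3
  (1,7) w=3
  (1,8) w=4
  (2,3) w=4
  (3,8) w=4
  (3,4) w=4
  (4,8) w=4
  (5,8) w=5
  (7,8) w=5
  (2,8) w=6
  (5,7) w=6
  (1,3) w=7
  (1,4) w=7
  (3,7) w=7
  (1,5) w=8
  (2,5) w=8
  (3,5) w=8
  (6,8) w=8

Add edge (1,6) w=1 -- no cycle. Running total: 1
Add edge (2,6) w=2 -- no cycle. Running total: 3
Add edge (3,6) w=2 -- no cycle. Running total: 5
Skip edge (1,2) w=3 -- would create cycle
Add edge (1,7) w=3 -- no cycle. Running total: 8
Add edge (1,8) w=4 -- no cycle. Running total: 12
Skip edge (2,3) w=4 -- would create cycle
Skip edge (3,8) w=4 -- would create cycle
Add edge (3,4) w=4 -- no cycle. Running total: 16
Skip edge (4,8) w=4 -- would create cycle
Add edge (5,8) w=5 -- no cycle. Running total: 21

MST edges: (1,6,w=1), (2,6,w=2), (3,6,w=2), (1,7,w=3), (1,8,w=4), (3,4,w=4), (5,8,w=5)
Total MST weight: 1 + 2 + 2 + 3 + 4 + 4 + 5 = 21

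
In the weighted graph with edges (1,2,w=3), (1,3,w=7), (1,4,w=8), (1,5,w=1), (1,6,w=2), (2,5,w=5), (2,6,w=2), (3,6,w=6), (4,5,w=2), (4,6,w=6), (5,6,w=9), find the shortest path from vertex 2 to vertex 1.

Step 1: Build adjacency list with weights:
  1: 2(w=3), 3(w=7), 4(w=8), 5(w=1), 6(w=2)
  2: 1(w=3), 5(w=5), 6(w=2)
  3: 1(w=7), 6(w=6)
  4: 1(w=8), 5(w=2), 6(w=6)
  5: 1(w=1), 2(w=5), 4(w=2), 6(w=9)
  6: 1(w=2), 2(w=2), 3(w=6), 4(w=6), 5(w=9)

Step 2: Apply Dijkstra's algorithm from vertex 2:
  Visit vertex 2 (distance=0)
    Update dist[1] = 3
    Update dist[5] = 5
    Update dist[6] = 2
  Visit vertex 6 (distance=2)
    Update dist[3] = 8
    Update dist[4] = 8
  Visit vertex 1 (distance=3)
    Update dist[5] = 4

Step 3: Shortest path: 2 -> 1
Total weight: 3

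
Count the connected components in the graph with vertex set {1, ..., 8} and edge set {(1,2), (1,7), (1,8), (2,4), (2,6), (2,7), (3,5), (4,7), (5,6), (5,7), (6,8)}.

Step 1: Build adjacency list from edges:
  1: 2, 7, 8
  2: 1, 4, 6, 7
  3: 5
  4: 2, 7
  5: 3, 6, 7
  6: 2, 5, 8
  7: 1, 2, 4, 5
  8: 1, 6

Step 2: Run BFS/DFS from vertex 1:
  Visited: {1, 2, 7, 8, 4, 6, 5, 3}
  Reached 8 of 8 vertices

Step 3: All 8 vertices reached from vertex 1, so the graph is connected.
Number of connected components: 1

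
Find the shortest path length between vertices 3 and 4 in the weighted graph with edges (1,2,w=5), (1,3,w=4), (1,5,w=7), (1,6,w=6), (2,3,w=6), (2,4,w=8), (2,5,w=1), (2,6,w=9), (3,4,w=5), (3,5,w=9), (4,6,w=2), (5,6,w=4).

Step 1: Build adjacency list with weights:
  1: 2(w=5), 3(w=4), 5(w=7), 6(w=6)
  2: 1(w=5), 3(w=6), 4(w=8), 5(w=1), 6(w=9)
  3: 1(w=4), 2(w=6), 4(w=5), 5(w=9)
  4: 2(w=8), 3(w=5), 6(w=2)
  5: 1(w=7), 2(w=1), 3(w=9), 6(w=4)
  6: 1(w=6), 2(w=9), 4(w=2), 5(w=4)

Step 2: Apply Dijkstra's algorithm from vertex 3:
  Visit vertex 3 (distance=0)
    Update dist[1] = 4
    Update dist[2] = 6
    Update dist[4] = 5
    Update dist[5] = 9
  Visit vertex 1 (distance=4)
    Update dist[6] = 10
  Visit vertex 4 (distance=5)
    Update dist[6] = 7

Step 3: Shortest path: 3 -> 4
Total weight: 5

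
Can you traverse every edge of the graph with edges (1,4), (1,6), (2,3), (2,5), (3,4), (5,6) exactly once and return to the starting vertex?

Step 1: Find the degree of each vertex:
  deg(1) = 2
  deg(2) = 2
  deg(3) = 2
  deg(4) = 2
  deg(5) = 2
  deg(6) = 2

Step 2: Count vertices with odd degree:
  All vertices have even degree (0 odd-degree vertices)

Step 3: Apply Euler's theorem:
  - Eulerian circuit exists iff graph is connected and all vertices have even degree
  - Eulerian path exists iff graph is connected and has 0 or 2 odd-degree vertices

Graph is connected with 0 odd-degree vertices.
Both Eulerian circuit and Eulerian path exist.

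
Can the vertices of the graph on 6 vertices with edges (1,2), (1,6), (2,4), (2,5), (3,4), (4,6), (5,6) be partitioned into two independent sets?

Step 1: Attempt 2-coloring using BFS:
  Start at vertex 1, assign color 0
  Color vertex 2 with color 1 (neighbor of 1)
  Color vertex 6 with color 1 (neighbor of 1)
  Color vertex 4 with color 0 (neighbor of 2)
  Color vertex 5 with color 0 (neighbor of 2)
  Color vertex 3 with color 1 (neighbor of 4)

Step 2: 2-coloring succeeded. No conflicts found.
  Set A (color 0): {1, 4, 5}
  Set B (color 1): {2, 3, 6}

The graph is bipartite with partition {1, 4, 5}, {2, 3, 6}.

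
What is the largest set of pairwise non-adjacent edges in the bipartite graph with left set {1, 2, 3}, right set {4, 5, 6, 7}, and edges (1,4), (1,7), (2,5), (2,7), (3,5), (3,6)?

Step 1: List the neighbors of each left vertex:
  1: 4, 7
  2: 5, 7
  3: 5, 6

Step 2: Greedily match left vertices, then look for augmenting paths:
  Match 1 -- 4
  Match 2 -- 5
  Match 3 -- 6
  No augmenting path remains.

Step 3: Verify this is maximum:
  Matching size 3 = min(|L|, |R|) = min(3, 4), which is an upper bound, so this matching is maximum.

Maximum matching: {(1,4), (2,5), (3,6)}
Size: 3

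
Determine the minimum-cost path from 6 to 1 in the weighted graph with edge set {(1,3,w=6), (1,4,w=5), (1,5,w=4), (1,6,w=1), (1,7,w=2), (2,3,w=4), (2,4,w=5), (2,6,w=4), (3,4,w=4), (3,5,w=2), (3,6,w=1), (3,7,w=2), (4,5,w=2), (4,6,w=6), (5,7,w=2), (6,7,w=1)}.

Step 1: Build adjacency list with weights:
  1: 3(w=6), 4(w=5), 5(w=4), 6(w=1), 7(w=2)
  2: 3(w=4), 4(w=5), 6(w=4)
  3: 1(w=6), 2(w=4), 4(w=4), 5(w=2), 6(w=1), 7(w=2)
  4: 1(w=5), 2(w=5), 3(w=4), 5(w=2), 6(w=6)
  5: 1(w=4), 3(w=2), 4(w=2), 7(w=2)
  6: 1(w=1), 2(w=4), 3(w=1), 4(w=6), 7(w=1)
  7: 1(w=2), 3(w=2), 5(w=2), 6(w=1)

Step 2: Apply Dijkstra's algorithm from vertex 6:
  Visit vertex 6 (distance=0)
    Update dist[1] = 1
    Update dist[2] = 4
    Update dist[3] = 1
    Update dist[4] = 6
    Update dist[7] = 1
  Visit vertex 1 (distance=1)
    Update dist[5] = 5

Step 3: Shortest path: 6 -> 1
Total weight: 1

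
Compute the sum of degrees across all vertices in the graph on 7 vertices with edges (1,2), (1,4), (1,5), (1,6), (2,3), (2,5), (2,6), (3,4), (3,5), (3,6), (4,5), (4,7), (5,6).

Step 1: Count edges incident to each vertex:
  deg(1) = 4 (neighbors: 2, 4, 5, 6)
  deg(2) = 4 (neighbors: 1, 3, 5, 6)
  deg(3) = 4 (neighbors: 2, 4, 5, 6)
  deg(4) = 4 (neighbors: 1, 3, 5, 7)
  deg(5) = 5 (neighbors: 1, 2, 3, 4, 6)
  deg(6) = 4 (neighbors: 1, 2, 3, 5)
  deg(7) = 1 (neighbors: 4)

Step 2: Sum all degrees:
  4 + 4 + 4 + 4 + 5 + 4 + 1 = 26

Verification: sum of degrees = 2 * |E| = 2 * 13 = 26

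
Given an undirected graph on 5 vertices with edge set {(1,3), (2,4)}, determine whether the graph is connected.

Step 1: Build adjacency list from edges:
  1: 3
  2: 4
  3: 1
  4: 2
  5: (none)

Step 2: Run BFS/DFS from vertex 1:
  Visited: {1, 3}
  Reached 2 of 5 vertices

Step 3: Only 2 of 5 vertices reached. Graph is disconnected.
Connected components: {1, 3}, {2, 4}, {5}
Answer: No, the graph is not connected (3 components).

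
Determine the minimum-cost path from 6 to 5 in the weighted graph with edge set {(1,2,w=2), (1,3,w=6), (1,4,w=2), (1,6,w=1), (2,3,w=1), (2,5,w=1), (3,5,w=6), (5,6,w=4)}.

Step 1: Build adjacency list with weights:
  1: 2(w=2), 3(w=6), 4(w=2), 6(w=1)
  2: 1(w=2), 3(w=1), 5(w=1)
  3: 1(w=6), 2(w=1), 5(w=6)
  4: 1(w=2)
  5: 2(w=1), 3(w=6), 6(w=4)
  6: 1(w=1), 5(w=4)

Step 2: Apply Dijkstra's algorithm from vertex 6:
  Visit vertex 6 (distance=0)
    Update dist[1] = 1
    Update dist[5] = 4
  Visit vertex 1 (distance=1)
    Update dist[2] = 3
    Update dist[3] = 7
    Update dist[4] = 3
  Visit vertex 2 (distance=3)
    Update dist[3] = 4
  Visit vertex 4 (distance=3)
  Visit vertex 3 (distance=4)
  Visit vertex 5 (distance=4)

Step 3: Shortest path: 6 -> 5
Total weight: 4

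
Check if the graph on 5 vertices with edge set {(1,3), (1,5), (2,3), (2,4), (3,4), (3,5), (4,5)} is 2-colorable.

Step 1: Attempt 2-coloring using BFS:
  Start at vertex 1, assign color 0
  Color vertex 3 with color 1 (neighbor of 1)
  Color vertex 5 with color 1 (neighbor of 1)
  Color vertex 2 with color 0 (neighbor of 3)
  Color vertex 4 with color 0 (neighbor of 3)

Step 2: Conflict found! Vertices 3 and 5 are adjacent but have the same color.
This means the graph contains an odd cycle.

The graph is NOT bipartite.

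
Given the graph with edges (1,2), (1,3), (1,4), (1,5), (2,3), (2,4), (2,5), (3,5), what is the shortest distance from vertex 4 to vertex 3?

Step 1: Build adjacency list:
  1: 2, 3, 4, 5
  2: 1, 3, 4, 5
  3: 1, 2, 5
  4: 1, 2
  5: 1, 2, 3

Step 2: BFS from vertex 4 to find shortest path to 3:
  vertex 1 reached at distance 1
  vertex 2 reached at distance 1
  vertex 3 reached at distance 2

Step 3: Shortest path: 4 -> 1 -> 3
Path length: 2 edges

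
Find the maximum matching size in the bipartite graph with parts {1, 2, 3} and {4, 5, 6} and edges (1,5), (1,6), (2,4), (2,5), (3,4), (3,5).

Step 1: List the neighbors of each left vertex:
  1: 5, 6
  2: 4, 5
  3: 4, 5

Step 2: Greedily match left vertices, then look for augmenting paths:
  Match 1 -- 6
  Match 2 -- 4
  Match 3 -- 5
  No augmenting path remains.

Step 3: Verify this is maximum:
  Matching size 3 = min(|L|, |R|) = min(3, 3), which is an upper bound, so this matching is maximum.

Maximum matching: {(1,6), (2,4), (3,5)}
Size: 3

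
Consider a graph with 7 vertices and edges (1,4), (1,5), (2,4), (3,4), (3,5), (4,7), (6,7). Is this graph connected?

Step 1: Build adjacency list from edges:
  1: 4, 5
  2: 4
  3: 4, 5
  4: 1, 2, 3, 7
  5: 1, 3
  6: 7
  7: 4, 6

Step 2: Run BFS/DFS from vertex 1:
  Visited: {1, 4, 5, 2, 3, 7, 6}
  Reached 7 of 7 vertices

Step 3: All 7 vertices reached from vertex 1, so the graph is connected.
Answer: Yes, the graph is connected.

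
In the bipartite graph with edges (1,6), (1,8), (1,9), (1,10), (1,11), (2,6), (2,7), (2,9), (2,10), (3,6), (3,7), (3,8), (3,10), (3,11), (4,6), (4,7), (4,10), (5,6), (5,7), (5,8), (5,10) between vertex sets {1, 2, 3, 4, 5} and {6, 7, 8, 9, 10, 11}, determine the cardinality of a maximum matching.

Step 1: List the neighbors of each left vertex:
  1: 6, 8, 9, 10, 11
  2: 6, 7, 9, 10
  3: 6, 7, 8, 10, 11
  4: 6, 7, 10
  5: 6, 7, 8, 10

Step 2: Greedily match left vertices, then look for augmenting paths:
  Match 1 -- 9
  Match 2 -- 7
  Match 3 -- 8
  Match 4 -- 10
  Match 5 -- 6
  No augmenting path remains.

Step 3: Verify this is maximum:
  Matching size 5 = min(|L|, |R|) = min(5, 6), which is an upper bound, so this matching is maximum.

Maximum matching: {(1,9), (2,7), (3,8), (4,10), (5,6)}
Size: 5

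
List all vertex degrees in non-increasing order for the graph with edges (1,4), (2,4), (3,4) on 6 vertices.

Step 1: Count edges incident to each vertex:
  deg(1) = 1 (neighbors: 4)
  deg(2) = 1 (neighbors: 4)
  deg(3) = 1 (neighbors: 4)
  deg(4) = 3 (neighbors: 1, 2, 3)
  deg(5) = 0 (neighbors: none)
  deg(6) = 0 (neighbors: none)

Step 2: Sort degrees in non-increasing order:
  Degrees: [1, 1, 1, 3, 0, 0] -> sorted: [3, 1, 1, 1, 0, 0]

Degree sequence: [3, 1, 1, 1, 0, 0]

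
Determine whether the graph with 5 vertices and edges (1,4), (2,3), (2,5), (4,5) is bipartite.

Step 1: Attempt 2-coloring using BFS:
  Start at vertex 1, assign color 0
  Color vertex 4 with color 1 (neighbor of 1)
  Color vertex 5 with color 0 (neighbor of 4)
  Color vertex 2 with color 1 (neighbor of 5)
  Color vertex 3 with color 0 (neighbor of 2)

Step 2: 2-coloring succeeded. No conflicts found.
  Set A (color 0): {1, 3, 5}
  Set B (color 1): {2, 4}

The graph is bipartite with partition {1, 3, 5}, {2, 4}.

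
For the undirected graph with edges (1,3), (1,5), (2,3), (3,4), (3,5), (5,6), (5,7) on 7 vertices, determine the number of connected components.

Step 1: Build adjacency list from edges:
  1: 3, 5
  2: 3
  3: 1, 2, 4, 5
  4: 3
  5: 1, 3, 6, 7
  6: 5
  7: 5

Step 2: Run BFS/DFS from vertex 1:
  Visited: {1, 3, 5, 2, 4, 6, 7}
  Reached 7 of 7 vertices

Step 3: All 7 vertices reached from vertex 1, so the graph is connected.
Number of connected components: 1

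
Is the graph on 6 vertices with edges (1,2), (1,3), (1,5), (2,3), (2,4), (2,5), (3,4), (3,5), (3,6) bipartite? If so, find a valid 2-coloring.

Step 1: Attempt 2-coloring using BFS:
  Start at vertex 1, assign color 0
  Color vertex 2 with color 1 (neighbor of 1)
  Color vertex 3 with color 1 (neighbor of 1)
  Color vertex 5 with color 1 (neighbor of 1)

Step 2: Conflict found! Vertices 2 and 3 are adjacent but have the same color.
This means the graph contains an odd cycle.

The graph is NOT bipartite.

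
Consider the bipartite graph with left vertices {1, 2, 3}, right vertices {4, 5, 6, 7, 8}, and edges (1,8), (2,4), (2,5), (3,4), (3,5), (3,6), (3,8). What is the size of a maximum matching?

Step 1: List the neighbors of each left vertex:
  1: 8
  2: 4, 5
  3: 4, 5, 6, 8

Step 2: Greedily match left vertices, then look for augmenting paths:
  Match 1 -- 8
  Match 2 -- 4
  Match 3 -- 5
  No augmenting path remains.

Step 3: Verify this is maximum:
  Matching size 3 = min(|L|, |R|) = min(3, 5), which is an upper bound, so this matching is maximum.

Maximum matching: {(1,8), (2,4), (3,5)}
Size: 3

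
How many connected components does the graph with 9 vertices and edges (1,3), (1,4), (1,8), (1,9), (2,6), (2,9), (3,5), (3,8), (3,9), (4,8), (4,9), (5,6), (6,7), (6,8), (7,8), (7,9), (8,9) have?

Step 1: Build adjacency list from edges:
  1: 3, 4, 8, 9
  2: 6, 9
  3: 1, 5, 8, 9
  4: 1, 8, 9
  5: 3, 6
  6: 2, 5, 7, 8
  7: 6, 8, 9
  8: 1, 3, 4, 6, 7, 9
  9: 1, 2, 3, 4, 7, 8

Step 2: Run BFS/DFS from vertex 1:
  Visited: {1, 3, 4, 8, 9, 5, 6, 7, 2}
  Reached 9 of 9 vertices

Step 3: All 9 vertices reached from vertex 1, so the graph is connected.
Number of connected components: 1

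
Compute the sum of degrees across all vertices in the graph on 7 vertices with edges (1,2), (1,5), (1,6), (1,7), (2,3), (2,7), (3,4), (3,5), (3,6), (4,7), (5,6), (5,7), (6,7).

Step 1: Count edges incident to each vertex:
  deg(1) = 4 (neighbors: 2, 5, 6, 7)
  deg(2) = 3 (neighbors: 1, 3, 7)
  deg(3) = 4 (neighbors: 2, 4, 5, 6)
  deg(4) = 2 (neighbors: 3, 7)
  deg(5) = 4 (neighbors: 1, 3, 6, 7)
  deg(6) = 4 (neighbors: 1, 3, 5, 7)
  deg(7) = 5 (neighbors: 1, 2, 4, 5, 6)

Step 2: Sum all degrees:
  4 + 3 + 4 + 2 + 4 + 4 + 5 = 26

Verification: sum of degrees = 2 * |E| = 2 * 13 = 26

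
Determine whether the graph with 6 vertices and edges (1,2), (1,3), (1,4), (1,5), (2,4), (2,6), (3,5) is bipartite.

Step 1: Attempt 2-coloring using BFS:
  Start at vertex 1, assign color 0
  Color vertex 2 with color 1 (neighbor of 1)
  Color vertex 3 with color 1 (neighbor of 1)
  Color vertex 4 with color 1 (neighbor of 1)
  Color vertex 5 with color 1 (neighbor of 1)

Step 2: Conflict found! Vertices 2 and 4 are adjacent but have the same color.
This means the graph contains an odd cycle.

The graph is NOT bipartite.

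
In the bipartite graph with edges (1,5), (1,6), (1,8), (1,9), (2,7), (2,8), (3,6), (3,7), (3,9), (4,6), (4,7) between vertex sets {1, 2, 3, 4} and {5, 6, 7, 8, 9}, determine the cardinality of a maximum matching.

Step 1: List the neighbors of each left vertex:
  1: 5, 6, 8, 9
  2: 7, 8
  3: 6, 7, 9
  4: 6, 7

Step 2: Greedily match left vertices, then look for augmenting paths:
  Match 1 -- 5
  Match 2 -- 7
  Match 3 -- 9
  Match 4 -- 6
  No augmenting path remains.

Step 3: Verify this is maximum:
  Matching size 4 = min(|L|, |R|) = min(4, 5), which is an upper bound, so this matching is maximum.

Maximum matching: {(1,5), (2,7), (3,9), (4,6)}
Size: 4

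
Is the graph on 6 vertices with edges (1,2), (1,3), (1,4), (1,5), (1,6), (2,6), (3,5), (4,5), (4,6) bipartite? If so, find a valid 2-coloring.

Step 1: Attempt 2-coloring using BFS:
  Start at vertex 1, assign color 0
  Color vertex 2 with color 1 (neighbor of 1)
  Color vertex 3 with color 1 (neighbor of 1)
  Color vertex 4 with color 1 (neighbor of 1)
  Color vertex 5 with color 1 (neighbor of 1)
  Color vertex 6 with color 1 (neighbor of 1)

Step 2: Conflict found! Vertices 2 and 6 are adjacent but have the same color.
This means the graph contains an odd cycle.

The graph is NOT bipartite.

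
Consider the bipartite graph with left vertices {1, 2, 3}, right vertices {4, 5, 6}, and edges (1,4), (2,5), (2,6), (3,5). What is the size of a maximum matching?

Step 1: List the neighbors of each left vertex:
  1: 4
  2: 5, 6
  3: 5

Step 2: Greedily match left vertices, then look for augmenting paths:
  Match 1 -- 4
  Match 2 -- 6
  Match 3 -- 5
  No augmenting path remains.

Step 3: Verify this is maximum:
  Matching size 3 = min(|L|, |R|) = min(3, 3), which is an upper bound, so this matching is maximum.

Maximum matching: {(1,4), (2,6), (3,5)}
Size: 3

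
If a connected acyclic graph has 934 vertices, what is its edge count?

A tree on n vertices always has exactly n - 1 edges.
For n = 934: edges = 934 - 1 = 933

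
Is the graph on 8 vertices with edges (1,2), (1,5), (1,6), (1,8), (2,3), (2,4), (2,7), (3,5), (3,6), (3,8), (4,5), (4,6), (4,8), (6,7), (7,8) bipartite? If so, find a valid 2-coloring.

Step 1: Attempt 2-coloring using BFS:
  Start at vertex 1, assign color 0
  Color vertex 2 with color 1 (neighbor of 1)
  Color vertex 5 with color 1 (neighbor of 1)
  Color vertex 6 with color 1 (neighbor of 1)
  Color vertex 8 with color 1 (neighbor of 1)
  Color vertex 3 with color 0 (neighbor of 2)
  Color vertex 4 with color 0 (neighbor of 2)
  Color vertex 7 with color 0 (neighbor of 2)

Step 2: 2-coloring succeeded. No conflicts found.
  Set A (color 0): {1, 3, 4, 7}
  Set B (color 1): {2, 5, 6, 8}

The graph is bipartite with partition {1, 3, 4, 7}, {2, 5, 6, 8}.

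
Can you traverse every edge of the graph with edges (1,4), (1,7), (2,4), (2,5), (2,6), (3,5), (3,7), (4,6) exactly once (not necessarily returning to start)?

Step 1: Find the degree of each vertex:
  deg(1) = 2
  deg(2) = 3
  deg(3) = 2
  deg(4) = 3
  deg(5) = 2
  deg(6) = 2
  deg(7) = 2

Step 2: Count vertices with odd degree:
  Odd-degree vertices: 2, 4 (2 total)

Step 3: Apply Euler's theorem:
  - Eulerian circuit exists iff graph is connected and all vertices have even degree
  - Eulerian path exists iff graph is connected and has 0 or 2 odd-degree vertices

Graph is connected with exactly 2 odd-degree vertices (2, 4).
Eulerian path exists (starting and ending at the odd-degree vertices), but no Eulerian circuit.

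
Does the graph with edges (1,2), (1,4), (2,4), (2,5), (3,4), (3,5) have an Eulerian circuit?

Step 1: Find the degree of each vertex:
  deg(1) = 2
  deg(2) = 3
  deg(3) = 2
  deg(4) = 3
  deg(5) = 2

Step 2: Count vertices with odd degree:
  Odd-degree vertices: 2, 4 (2 total)

Step 3: Apply Euler's theorem:
  - Eulerian circuit exists iff graph is connected and all vertices have even degree
  - Eulerian path exists iff graph is connected and has 0 or 2 odd-degree vertices

Graph is connected with exactly 2 odd-degree vertices (2, 4).
Eulerian path exists (starting and ending at the odd-degree vertices), but no Eulerian circuit.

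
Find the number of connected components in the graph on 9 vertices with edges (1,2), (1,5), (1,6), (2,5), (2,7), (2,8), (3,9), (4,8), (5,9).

Step 1: Build adjacency list from edges:
  1: 2, 5, 6
  2: 1, 5, 7, 8
  3: 9
  4: 8
  5: 1, 2, 9
  6: 1
  7: 2
  8: 2, 4
  9: 3, 5

Step 2: Run BFS/DFS from vertex 1:
  Visited: {1, 2, 5, 6, 7, 8, 9, 4, 3}
  Reached 9 of 9 vertices

Step 3: All 9 vertices reached from vertex 1, so the graph is connected.
Number of connected components: 1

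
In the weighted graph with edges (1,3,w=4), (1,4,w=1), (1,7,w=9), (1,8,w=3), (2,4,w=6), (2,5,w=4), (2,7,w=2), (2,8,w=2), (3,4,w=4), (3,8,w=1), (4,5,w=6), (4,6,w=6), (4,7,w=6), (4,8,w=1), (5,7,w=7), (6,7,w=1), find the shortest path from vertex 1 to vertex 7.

Step 1: Build adjacency list with weights:
  1: 3(w=4), 4(w=1), 7(w=9), 8(w=3)
  2: 4(w=6), 5(w=4), 7(w=2), 8(w=2)
  3: 1(w=4), 4(w=4), 8(w=1)
  4: 1(w=1), 2(w=6), 3(w=4), 5(w=6), 6(w=6), 7(w=6), 8(w=1)
  5: 2(w=4), 4(w=6), 7(w=7)
  6: 4(w=6), 7(w=1)
  7: 1(w=9), 2(w=2), 4(w=6), 5(w=7), 6(w=1)
  8: 1(w=3), 2(w=2), 3(w=1), 4(w=1)

Step 2: Apply Dijkstra's algorithm from vertex 1:
  Visit vertex 1 (distance=0)
    Update dist[3] = 4
    Update dist[4] = 1
    Update dist[7] = 9
    Update dist[8] = 3
  Visit vertex 4 (distance=1)
    Update dist[2] = 7
    Update dist[5] = 7
    Update dist[6] = 7
    Update dist[7] = 7
    Update dist[8] = 2
  Visit vertex 8 (distance=2)
    Update dist[2] = 4
    Update dist[3] = 3
  Visit vertex 3 (distance=3)
  Visit vertex 2 (distance=4)
    Update dist[7] = 6
  Visit vertex 7 (distance=6)

Step 3: Shortest path: 1 -> 4 -> 8 -> 2 -> 7
Total weight: 1 + 1 + 2 + 2 = 6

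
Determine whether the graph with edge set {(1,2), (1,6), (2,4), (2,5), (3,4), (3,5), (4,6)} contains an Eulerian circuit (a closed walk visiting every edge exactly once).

Step 1: Find the degree of each vertex:
  deg(1) = 2
  deg(2) = 3
  deg(3) = 2
  deg(4) = 3
  deg(5) = 2
  deg(6) = 2

Step 2: Count vertices with odd degree:
  Odd-degree vertices: 2, 4 (2 total)

Step 3: Apply Euler's theorem:
  - Eulerian circuit exists iff graph is connected and all vertices have even degree
  - Eulerian path exists iff graph is connected and has 0 or 2 odd-degree vertices

Graph is connected with exactly 2 odd-degree vertices (2, 4).
Eulerian path exists (starting and ending at the odd-degree vertices), but no Eulerian circuit.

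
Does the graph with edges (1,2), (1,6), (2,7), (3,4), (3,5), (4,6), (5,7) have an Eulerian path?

Step 1: Find the degree of each vertex:
  deg(1) = 2
  deg(2) = 2
  deg(3) = 2
  deg(4) = 2
  deg(5) = 2
  deg(6) = 2
  deg(7) = 2

Step 2: Count vertices with odd degree:
  All vertices have even degree (0 odd-degree vertices)

Step 3: Apply Euler's theorem:
  - Eulerian circuit exists iff graph is connected and all vertices have even degree
  - Eulerian path exists iff graph is connected and has 0 or 2 odd-degree vertices

Graph is connected with 0 odd-degree vertices.
Both Eulerian circuit and Eulerian path exist.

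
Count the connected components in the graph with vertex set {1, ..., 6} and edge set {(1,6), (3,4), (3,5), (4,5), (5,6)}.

Step 1: Build adjacency list from edges:
  1: 6
  2: (none)
  3: 4, 5
  4: 3, 5
  5: 3, 4, 6
  6: 1, 5

Step 2: Run BFS/DFS from vertex 1:
  Visited: {1, 6, 5, 3, 4}
  Reached 5 of 6 vertices

Step 3: Only 5 of 6 vertices reached. Graph is disconnected.
Connected components: {1, 3, 4, 5, 6}, {2}
Number of connected components: 2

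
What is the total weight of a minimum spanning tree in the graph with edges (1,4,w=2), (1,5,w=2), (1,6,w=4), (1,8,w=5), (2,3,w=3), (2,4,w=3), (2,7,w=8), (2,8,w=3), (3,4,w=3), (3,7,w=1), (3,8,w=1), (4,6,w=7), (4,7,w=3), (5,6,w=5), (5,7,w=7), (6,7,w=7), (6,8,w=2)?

Apply Kruskal's algorithm (sort edges by weight, add if no cycle):

Sorted edges by weight:
  (3,7) w=1
  (3,8) w=1
  (1,4) w=2
  (1,5) w=2
  (6,8) w=2
  (2,3) w=3
  (2,8) w=3
  (2,4) w=3
  (3,4) w=3
  (4,7) w=3
  (1,6) w=4
  (1,8) w=5
  (5,6) w=5
  (4,6) w=7
  (5,7) w=7
  (6,7) w=7
  (2,7) w=8

Add edge (3,7) w=1 -- no cycle. Running total: 1
Add edge (3,8) w=1 -- no cycle. Running total: 2
Add edge (1,4) w=2 -- no cycle. Running total: 4
Add edge (1,5) w=2 -- no cycle. Running total: 6
Add edge (6,8) w=2 -- no cycle. Running total: 8
Add edge (2,3) w=3 -- no cycle. Running total: 11
Skip edge (2,8) w=3 -- would create cycle
Add edge (2,4) w=3 -- no cycle. Running total: 14

MST edges: (3,7,w=1), (3,8,w=1), (1,4,w=2), (1,5,w=2), (6,8,w=2), (2,3,w=3), (2,4,w=3)
Total MST weight: 1 + 1 + 2 + 2 + 2 + 3 + 3 = 14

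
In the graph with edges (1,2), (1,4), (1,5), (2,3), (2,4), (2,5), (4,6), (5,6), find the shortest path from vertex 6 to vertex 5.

Step 1: Build adjacency list:
  1: 2, 4, 5
  2: 1, 3, 4, 5
  3: 2
  4: 1, 2, 6
  5: 1, 2, 6
  6: 4, 5

Step 2: BFS from vertex 6 to find shortest path to 5:
  vertex 4 reached at distance 1
  vertex 5 reached at distance 1

Step 3: Shortest path: 6 -> 5
Path length: 1 edge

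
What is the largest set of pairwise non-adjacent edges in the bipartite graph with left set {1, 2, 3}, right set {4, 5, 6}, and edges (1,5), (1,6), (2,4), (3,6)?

Step 1: List the neighbors of each left vertex:
  1: 5, 6
  2: 4
  3: 6

Step 2: Greedily match left vertices, then look for augmenting paths:
  Match 1 -- 5
  Match 2 -- 4
  Match 3 -- 6
  No augmenting path remains.

Step 3: Verify this is maximum:
  Matching size 3 = min(|L|, |R|) = min(3, 3), which is an upper bound, so this matching is maximum.

Maximum matching: {(1,5), (2,4), (3,6)}
Size: 3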